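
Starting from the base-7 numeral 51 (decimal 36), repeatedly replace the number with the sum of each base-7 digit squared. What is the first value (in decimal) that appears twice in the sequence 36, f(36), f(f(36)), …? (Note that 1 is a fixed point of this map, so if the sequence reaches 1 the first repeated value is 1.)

10

36 = (5,1)_7 → 5² + 1² = 25 + 1 = 26
26 = (3,5)_7 → 3² + 5² = 9 + 25 = 34
34 = (4,6)_7 → 4² + 6² = 16 + 36 = 52
52 = (1,0,3)_7 → 1² + 0² + 3² = 1 + 0 + 9 = 10
10 = (1,3)_7 → 1² + 3² = 1 + 9 = 10  — 10 already appeared earlier.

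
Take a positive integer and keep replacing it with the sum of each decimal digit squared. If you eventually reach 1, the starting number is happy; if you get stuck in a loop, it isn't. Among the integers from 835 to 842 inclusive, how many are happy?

1

835: 835 → 98 → 145 → 42 → 20 → 4 → 16 → 37 → 58 → 89 → 145  (repeats 145)
836: 836 → 109 → 82 → 68 → 100 → 1  (reaches 1)
837: 837 → 122 → 9 → 81 → 65 → 61 → 37 → 58 → 89 → 145 → 42 → 20 → 4 → 16 → 37  (repeats 37)
838: 838 → 137 → 59 → 106 → 37 → 58 → 89 → 145 → 42 → 20 → 4 → 16 → 37  (repeats 37)
839: 839 → 154 → 42 → 20 → 4 → 16 → 37 → 58 → 89 → 145 → 42  (repeats 42)
840: 840 → 80 → 64 → 52 → 29 → 85 → 89 → 145 → 42 → 20 → 4 → 16 → 37 → 58 → 89  (repeats 89)
841: 841 → 81 → 65 → 61 → 37 → 58 → 89 → 145 → 42 → 20 → 4 → 16 → 37  (repeats 37)
842: 842 → 84 → 80 → 64 → 52 → 29 → 85 → 89 → 145 → 42 → 20 → 4 → 16 → 37 → 58 → 89  (repeats 89)
happy: 836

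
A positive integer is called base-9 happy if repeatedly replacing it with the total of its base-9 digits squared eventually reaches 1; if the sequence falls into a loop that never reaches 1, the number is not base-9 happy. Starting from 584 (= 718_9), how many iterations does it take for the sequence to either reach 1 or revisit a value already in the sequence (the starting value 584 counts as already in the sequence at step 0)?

6

584 = (7,1,8)_9 → 114
114 = (1,3,6)_9 → 46
46 = (5,1)_9 → 26
26 = (2,8)_9 → 68
68 = (7,5)_9 → 74
74 = (8,2)_9 → 68  — 68 repeats.
That took 6 steps.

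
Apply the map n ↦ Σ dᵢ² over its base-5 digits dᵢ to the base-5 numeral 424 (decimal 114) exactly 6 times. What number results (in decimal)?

10

114 = (4,2,4)_5 → 4² + 2² + 4² = 36
36 = (1,2,1)_5 → 1² + 2² + 1² = 6
6 = (1,1)_5 → 1² + 1² = 2
2 = (2)_5 → 2² = 4
4 = (4)_5 → 4² = 16
16 = (3,1)_5 → 3² + 1² = 10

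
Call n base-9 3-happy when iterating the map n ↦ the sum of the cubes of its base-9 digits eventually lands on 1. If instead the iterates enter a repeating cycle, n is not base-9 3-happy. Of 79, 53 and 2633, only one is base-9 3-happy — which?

2633

79: 79 → 855 → 127 → 127  — repeats 127 (not base-9 3-happy)
53: 53 → 637 → 1029 → 271 → 55 → 217 → 225 → 351 → 91 → 3 → 27 → 27  — repeats 27 (not base-9 3-happy)
2633: 2633 → 341 → 577 → 345 → 99 → 9 → 1  — reaches 1 (base-9 3-happy)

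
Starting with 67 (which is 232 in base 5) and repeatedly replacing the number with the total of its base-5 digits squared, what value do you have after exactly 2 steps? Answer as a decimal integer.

13

67 = (2,3,2)_5 → 2² + 3² + 2² = 17
17 = (3,2)_5 → 3² + 2² = 13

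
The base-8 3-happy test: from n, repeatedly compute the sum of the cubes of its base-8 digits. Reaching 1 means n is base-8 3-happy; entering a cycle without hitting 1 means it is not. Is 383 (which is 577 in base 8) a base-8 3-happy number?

not base-8 3-happy

383 = (5,7,7)_8 → 5³ + 7³ + 7³ = 125 + 343 + 343 = 811
811 = (1,4,5,3)_8 → 1³ + 4³ + 5³ + 3³ = 1 + 64 + 125 + 27 = 217
217 = (3,3,1)_8 → 3³ + 3³ + 1³ = 27 + 27 + 1 = 55
55 = (6,7)_8 → 6³ + 7³ = 216 + 343 = 559
559 = (1,0,5,7)_8 → 1³ + 0³ + 5³ + 7³ = 1 + 0 + 125 + 343 = 469
469 = (7,2,5)_8 → 7³ + 2³ + 5³ = 343 + 8 + 125 = 476
476 = (7,3,4)_8 → 7³ + 3³ + 4³ = 343 + 27 + 64 = 434
434 = (6,6,2)_8 → 6³ + 6³ + 2³ = 216 + 216 + 8 = 440
440 = (6,7,0)_8 → 6³ + 7³ + 0³ = 216 + 343 + 0 = 559  — 559 already seen; the sequence cycles without reaching 1.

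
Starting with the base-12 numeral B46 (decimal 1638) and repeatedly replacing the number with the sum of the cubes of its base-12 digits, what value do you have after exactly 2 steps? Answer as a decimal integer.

1638 = (11,4,6)_12 → 11³ + 4³ + 6³ = 1331 + 64 + 216 = 1611
1611 = (11,2,3)_12 → 11³ + 2³ + 3³ = 1331 + 8 + 27 = 1366

1366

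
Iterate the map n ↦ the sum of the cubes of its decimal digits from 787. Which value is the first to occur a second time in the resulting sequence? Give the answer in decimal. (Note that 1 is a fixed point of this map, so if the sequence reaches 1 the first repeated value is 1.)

1

787 → 7³ + 8³ + 7³ = 1198
1198 → 1³ + 1³ + 9³ + 8³ = 1243
1243 → 1³ + 2³ + 4³ + 3³ = 100
100 → 1³ + 0³ + 0³ = 1  — reached the fixed point 1.
1 → 1, so 1 is the first repeated value.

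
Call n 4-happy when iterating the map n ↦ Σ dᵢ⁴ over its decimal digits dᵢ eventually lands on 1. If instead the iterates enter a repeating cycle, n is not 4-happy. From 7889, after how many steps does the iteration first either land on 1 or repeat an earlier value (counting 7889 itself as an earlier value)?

7889 → 7⁴ + 8⁴ + 8⁴ + 9⁴ = 2401 + 4096 + 4096 + 6561 = 17154
17154 → 1⁴ + 7⁴ + 1⁴ + 5⁴ + 4⁴ = 1 + 2401 + 1 + 625 + 256 = 3284
3284 → 3⁴ + 2⁴ + 8⁴ + 4⁴ = 81 + 16 + 4096 + 256 = 4449
4449 → 4⁴ + 4⁴ + 4⁴ + 9⁴ = 256 + 256 + 256 + 6561 = 7329
7329 → 7⁴ + 3⁴ + 2⁴ + 9⁴ = 2401 + 81 + 16 + 6561 = 9059
9059 → 9⁴ + 0⁴ + 5⁴ + 9⁴ = 6561 + 0 + 625 + 6561 = 13747
13747 → 1⁴ + 3⁴ + 7⁴ + 4⁴ + 7⁴ = 1 + 81 + 2401 + 256 + 2401 = 5140
5140 → 5⁴ + 1⁴ + 4⁴ + 0⁴ = 625 + 1 + 256 + 0 = 882
882 → 8⁴ + 8⁴ + 2⁴ = 4096 + 4096 + 16 = 8208
8208 → 8⁴ + 2⁴ + 0⁴ + 8⁴ = 4096 + 16 + 0 + 4096 = 8208  — 8208 repeats.
That took 10 steps.

10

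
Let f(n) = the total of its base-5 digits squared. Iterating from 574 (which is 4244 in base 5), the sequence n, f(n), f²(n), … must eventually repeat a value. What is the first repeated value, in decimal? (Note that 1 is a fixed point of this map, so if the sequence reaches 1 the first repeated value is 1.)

574 = (4,2,4,4)_5 → 4² + 2² + 4² + 4² = 52
52 = (2,0,2)_5 → 2² + 0² + 2² = 8
8 = (1,3)_5 → 1² + 3² = 10
10 = (2,0)_5 → 2² + 0² = 4
4 = (4)_5 → 4² = 16
16 = (3,1)_5 → 3² + 1² = 10  — 10 already appeared earlier.

10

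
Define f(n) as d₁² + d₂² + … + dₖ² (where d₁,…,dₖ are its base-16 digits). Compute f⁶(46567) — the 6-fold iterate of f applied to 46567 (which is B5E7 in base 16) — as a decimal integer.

64

46567 = (11,5,14,7)_16 → 11² + 5² + 14² + 7² = 121 + 25 + 196 + 49 = 391
391 = (1,8,7)_16 → 1² + 8² + 7² = 1 + 64 + 49 = 114
114 = (7,2)_16 → 7² + 2² = 49 + 4 = 53
53 = (3,5)_16 → 3² + 5² = 9 + 25 = 34
34 = (2,2)_16 → 2² + 2² = 4 + 4 = 8
8 = (8)_16 → 8² = 64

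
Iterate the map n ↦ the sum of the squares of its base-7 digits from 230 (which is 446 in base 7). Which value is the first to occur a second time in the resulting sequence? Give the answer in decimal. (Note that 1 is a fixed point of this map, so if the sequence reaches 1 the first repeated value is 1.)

2

230 = (4,4,6)_7 → 4² + 4² + 6² = 16 + 16 + 36 = 68
68 = (1,2,5)_7 → 1² + 2² + 5² = 1 + 4 + 25 = 30
30 = (4,2)_7 → 4² + 2² = 16 + 4 = 20
20 = (2,6)_7 → 2² + 6² = 4 + 36 = 40
40 = (5,5)_7 → 5² + 5² = 25 + 25 = 50
50 = (1,0,1)_7 → 1² + 0² + 1² = 1 + 0 + 1 = 2
2 = (2)_7 → 2² = 4
4 = (4)_7 → 4² = 16
16 = (2,2)_7 → 2² + 2² = 4 + 4 = 8
8 = (1,1)_7 → 1² + 1² = 1 + 1 = 2  — 2 already appeared earlier.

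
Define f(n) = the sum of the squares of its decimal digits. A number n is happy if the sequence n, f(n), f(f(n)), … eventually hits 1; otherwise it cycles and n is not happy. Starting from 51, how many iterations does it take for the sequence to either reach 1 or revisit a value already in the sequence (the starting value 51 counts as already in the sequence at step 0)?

51 → 5² + 1² = 26
26 → 2² + 6² = 40
40 → 4² + 0² = 16
16 → 1² + 6² = 37
37 → 3² + 7² = 58
58 → 5² + 8² = 89
89 → 8² + 9² = 145
145 → 1² + 4² + 5² = 42
42 → 4² + 2² = 20
20 → 2² + 0² = 4
4 → 4² = 16  — 16 repeats.
That took 11 steps.

11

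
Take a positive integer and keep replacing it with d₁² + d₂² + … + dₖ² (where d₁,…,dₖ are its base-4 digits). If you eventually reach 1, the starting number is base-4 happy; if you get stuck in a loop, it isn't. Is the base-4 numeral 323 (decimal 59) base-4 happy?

base-4 happy

59 = (3,2,3)_4 → 3² + 2² + 3² = 22
22 = (1,1,2)_4 → 1² + 1² + 2² = 6
6 = (1,2)_4 → 1² + 2² = 5
5 = (1,1)_4 → 1² + 1² = 2
2 = (2)_4 → 2² = 4
4 = (1,0)_4 → 1² + 0² = 1  — reached 1.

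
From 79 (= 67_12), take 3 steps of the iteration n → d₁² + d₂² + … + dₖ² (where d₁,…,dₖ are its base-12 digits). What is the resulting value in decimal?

20

79 = (6,7)_12 → 6² + 7² = 36 + 49 = 85
85 = (7,1)_12 → 7² + 1² = 49 + 1 = 50
50 = (4,2)_12 → 4² + 2² = 16 + 4 = 20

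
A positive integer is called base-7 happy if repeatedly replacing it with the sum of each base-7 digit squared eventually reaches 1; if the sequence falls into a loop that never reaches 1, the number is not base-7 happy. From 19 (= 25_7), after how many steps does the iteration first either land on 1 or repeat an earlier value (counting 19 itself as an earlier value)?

5

19 = (2,5)_7 → 2² + 5² = 4 + 25 = 29
29 = (4,1)_7 → 4² + 1² = 16 + 1 = 17
17 = (2,3)_7 → 2² + 3² = 4 + 9 = 13
13 = (1,6)_7 → 1² + 6² = 1 + 36 = 37
37 = (5,2)_7 → 5² + 2² = 25 + 4 = 29  — 29 repeats.
That took 5 steps.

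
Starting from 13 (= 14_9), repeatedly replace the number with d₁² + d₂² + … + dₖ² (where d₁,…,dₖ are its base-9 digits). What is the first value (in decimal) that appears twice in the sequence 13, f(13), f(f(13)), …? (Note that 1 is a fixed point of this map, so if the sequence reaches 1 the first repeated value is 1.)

13 = (1,4)_9 → 17
17 = (1,8)_9 → 65
65 = (7,2)_9 → 53
53 = (5,8)_9 → 89
89 = (1,0,8)_9 → 65  — 65 already appeared earlier.

65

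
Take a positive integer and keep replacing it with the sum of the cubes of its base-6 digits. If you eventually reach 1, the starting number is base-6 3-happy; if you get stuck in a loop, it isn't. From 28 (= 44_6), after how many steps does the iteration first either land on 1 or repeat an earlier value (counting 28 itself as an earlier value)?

5

28 = (4,4)_6 → 4³ + 4³ = 64 + 64 = 128
128 = (3,3,2)_6 → 3³ + 3³ + 2³ = 27 + 27 + 8 = 62
62 = (1,4,2)_6 → 1³ + 4³ + 2³ = 1 + 64 + 8 = 73
73 = (2,0,1)_6 → 2³ + 0³ + 1³ = 8 + 0 + 1 = 9
9 = (1,3)_6 → 1³ + 3³ = 1 + 27 = 28  — 28 repeats.
That took 5 steps.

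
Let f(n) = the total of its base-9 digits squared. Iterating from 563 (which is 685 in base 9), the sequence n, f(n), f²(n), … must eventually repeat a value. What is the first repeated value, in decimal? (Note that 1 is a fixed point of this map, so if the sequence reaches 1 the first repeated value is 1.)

563 = (6,8,5)_9 → 6² + 8² + 5² = 36 + 64 + 25 = 125
125 = (1,4,8)_9 → 1² + 4² + 8² = 1 + 16 + 64 = 81
81 = (1,0,0)_9 → 1² + 0² + 0² = 1 + 0 + 0 = 1  — reached the fixed point 1.
1 → 1, so 1 is the first repeated value.

1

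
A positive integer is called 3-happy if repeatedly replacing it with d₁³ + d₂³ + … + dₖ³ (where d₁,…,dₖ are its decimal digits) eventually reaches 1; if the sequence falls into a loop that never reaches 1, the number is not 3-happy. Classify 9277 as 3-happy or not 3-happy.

9277 → 9³ + 2³ + 7³ + 7³ = 1423
1423 → 1³ + 4³ + 2³ + 3³ = 100
100 → 1³ + 0³ + 0³ = 1  — reached 1.

3-happy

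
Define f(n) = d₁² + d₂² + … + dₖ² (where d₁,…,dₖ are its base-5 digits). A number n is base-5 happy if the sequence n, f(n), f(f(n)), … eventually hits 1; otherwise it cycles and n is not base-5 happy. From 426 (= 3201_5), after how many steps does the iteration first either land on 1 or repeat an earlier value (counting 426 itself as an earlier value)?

426 = (3,2,0,1)_5 → 3² + 2² + 0² + 1² = 14
14 = (2,4)_5 → 2² + 4² = 20
20 = (4,0)_5 → 4² + 0² = 16
16 = (3,1)_5 → 3² + 1² = 10
10 = (2,0)_5 → 2² + 0² = 4
4 = (4)_5 → 4² = 16  — 16 repeats.
That took 6 steps.

6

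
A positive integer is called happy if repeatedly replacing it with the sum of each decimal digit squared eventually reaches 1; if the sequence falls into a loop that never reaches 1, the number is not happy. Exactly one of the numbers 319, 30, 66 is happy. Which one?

319

319: 319 → 91 → 82 → 68 → 100 → 1  — reaches 1 (happy)
30: 30 → 9 → 81 → 65 → 61 → 37 → 58 → 89 → 145 → 42 → 20 → 4 → 16 → 37  — repeats 37 (not happy)
66: 66 → 72 → 53 → 34 → 25 → 29 → 85 → 89 → 145 → 42 → 20 → 4 → 16 → 37 → 58 → 89  — repeats 89 (not happy)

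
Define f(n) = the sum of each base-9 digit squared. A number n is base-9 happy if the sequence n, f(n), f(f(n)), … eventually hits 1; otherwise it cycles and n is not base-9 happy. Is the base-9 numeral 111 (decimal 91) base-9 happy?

91 = (1,1,1)_9 → 3
3 = (3)_9 → 9
9 = (1,0)_9 → 1  — reached 1.

base-9 happy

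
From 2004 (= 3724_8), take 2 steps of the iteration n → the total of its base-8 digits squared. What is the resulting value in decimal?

2004 = (3,7,2,4)_8 → 78
78 = (1,1,6)_8 → 38

38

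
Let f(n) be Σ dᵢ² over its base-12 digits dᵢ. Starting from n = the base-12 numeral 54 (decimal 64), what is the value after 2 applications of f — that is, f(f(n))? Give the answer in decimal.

64 = (5,4)_12 → 5² + 4² = 25 + 16 = 41
41 = (3,5)_12 → 3² + 5² = 9 + 25 = 34

34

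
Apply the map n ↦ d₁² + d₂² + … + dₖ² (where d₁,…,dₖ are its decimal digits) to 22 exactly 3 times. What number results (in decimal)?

52

22 → 2² + 2² = 8
8 → 8² = 64
64 → 6² + 4² = 52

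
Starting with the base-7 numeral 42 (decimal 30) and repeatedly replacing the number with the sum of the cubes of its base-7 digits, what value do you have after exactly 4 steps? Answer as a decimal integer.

30 = (4,2)_7 → 72
72 = (1,3,2)_7 → 36
36 = (5,1)_7 → 126
126 = (2,4,0)_7 → 72

72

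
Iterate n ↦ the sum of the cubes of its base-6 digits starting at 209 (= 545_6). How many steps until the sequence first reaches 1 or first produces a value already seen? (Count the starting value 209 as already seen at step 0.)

209 = (5,4,5)_6 → 314
314 = (1,2,4,2)_6 → 81
81 = (2,1,3)_6 → 36
36 = (1,0,0)_6 → 1  — reached 1.
That took 4 steps.

4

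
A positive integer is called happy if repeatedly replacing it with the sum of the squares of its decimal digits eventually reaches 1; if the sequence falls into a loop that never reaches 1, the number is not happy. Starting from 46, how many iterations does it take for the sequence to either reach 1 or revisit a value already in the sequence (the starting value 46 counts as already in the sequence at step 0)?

12

46 → 52
52 → 29
29 → 85
85 → 89
89 → 145
145 → 42
42 → 20
20 → 4
4 → 16
16 → 37
37 → 58
58 → 89  — 89 repeats.
That took 12 steps.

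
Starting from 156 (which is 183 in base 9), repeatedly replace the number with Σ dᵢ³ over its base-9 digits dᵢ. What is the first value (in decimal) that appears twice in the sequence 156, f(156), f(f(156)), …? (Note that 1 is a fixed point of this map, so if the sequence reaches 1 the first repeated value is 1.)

156 = (1,8,3)_9 → 1³ + 8³ + 3³ = 1 + 512 + 27 = 540
540 = (6,6,0)_9 → 6³ + 6³ + 0³ = 216 + 216 + 0 = 432
432 = (5,3,0)_9 → 5³ + 3³ + 0³ = 125 + 27 + 0 = 152
152 = (1,7,8)_9 → 1³ + 7³ + 8³ = 1 + 343 + 512 = 856
856 = (1,1,5,1)_9 → 1³ + 1³ + 5³ + 1³ = 1 + 1 + 125 + 1 = 128
128 = (1,5,2)_9 → 1³ + 5³ + 2³ = 1 + 125 + 8 = 134
134 = (1,5,8)_9 → 1³ + 5³ + 8³ = 1 + 125 + 512 = 638
638 = (7,7,8)_9 → 7³ + 7³ + 8³ = 343 + 343 + 512 = 1198
1198 = (1,5,7,1)_9 → 1³ + 5³ + 7³ + 1³ = 1 + 125 + 343 + 1 = 470
470 = (5,7,2)_9 → 5³ + 7³ + 2³ = 125 + 343 + 8 = 476
476 = (5,7,8)_9 → 5³ + 7³ + 8³ = 125 + 343 + 512 = 980
980 = (1,3,0,8)_9 → 1³ + 3³ + 0³ + 8³ = 1 + 27 + 0 + 512 = 540  — 540 already appeared earlier.

540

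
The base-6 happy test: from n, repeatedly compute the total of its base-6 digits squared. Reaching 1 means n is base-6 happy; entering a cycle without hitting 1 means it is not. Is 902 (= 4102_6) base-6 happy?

902 = (4,1,0,2)_6 → 4² + 1² + 0² + 2² = 16 + 1 + 0 + 4 = 21
21 = (3,3)_6 → 3² + 3² = 9 + 9 = 18
18 = (3,0)_6 → 3² + 0² = 9 + 0 = 9
9 = (1,3)_6 → 1² + 3² = 1 + 9 = 10
10 = (1,4)_6 → 1² + 4² = 1 + 16 = 17
17 = (2,5)_6 → 2² + 5² = 4 + 25 = 29
29 = (4,5)_6 → 4² + 5² = 16 + 25 = 41
41 = (1,0,5)_6 → 1² + 0² + 5² = 1 + 0 + 25 = 26
26 = (4,2)_6 → 4² + 2² = 16 + 4 = 20
20 = (3,2)_6 → 3² + 2² = 9 + 4 = 13
13 = (2,1)_6 → 2² + 1² = 4 + 1 = 5
5 = (5)_6 → 5² = 25
25 = (4,1)_6 → 4² + 1² = 16 + 1 = 17  — 17 already seen; the sequence cycles without reaching 1.

not base-6 happy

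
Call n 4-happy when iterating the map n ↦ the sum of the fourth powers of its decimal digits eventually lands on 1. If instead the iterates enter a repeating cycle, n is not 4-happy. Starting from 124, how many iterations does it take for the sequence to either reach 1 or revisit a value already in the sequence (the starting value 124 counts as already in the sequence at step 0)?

124 → 1⁴ + 2⁴ + 4⁴ = 273
273 → 2⁴ + 7⁴ + 3⁴ = 2498
2498 → 2⁴ + 4⁴ + 9⁴ + 8⁴ = 10929
10929 → 1⁴ + 0⁴ + 9⁴ + 2⁴ + 9⁴ = 13139
13139 → 1⁴ + 3⁴ + 1⁴ + 3⁴ + 9⁴ = 6725
6725 → 6⁴ + 7⁴ + 2⁴ + 5⁴ = 4338
4338 → 4⁴ + 3⁴ + 3⁴ + 8⁴ = 4514
4514 → 4⁴ + 5⁴ + 1⁴ + 4⁴ = 1138
1138 → 1⁴ + 1⁴ + 3⁴ + 8⁴ = 4179
4179 → 4⁴ + 1⁴ + 7⁴ + 9⁴ = 9219
9219 → 9⁴ + 2⁴ + 1⁴ + 9⁴ = 13139  — 13139 repeats.
That took 11 steps.

11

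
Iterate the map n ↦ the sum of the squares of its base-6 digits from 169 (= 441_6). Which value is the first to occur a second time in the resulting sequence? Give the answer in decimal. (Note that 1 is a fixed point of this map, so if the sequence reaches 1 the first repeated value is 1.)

169 = (4,4,1)_6 → 33
33 = (5,3)_6 → 34
34 = (5,4)_6 → 41
41 = (1,0,5)_6 → 26
26 = (4,2)_6 → 20
20 = (3,2)_6 → 13
13 = (2,1)_6 → 5
5 = (5)_6 → 25
25 = (4,1)_6 → 17
17 = (2,5)_6 → 29
29 = (4,5)_6 → 41  — 41 already appeared earlier.

41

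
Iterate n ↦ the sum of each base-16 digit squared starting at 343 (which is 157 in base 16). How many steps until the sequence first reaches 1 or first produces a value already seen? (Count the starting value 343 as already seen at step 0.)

15

343 = (1,5,7)_16 → 1² + 5² + 7² = 75
75 = (4,11)_16 → 4² + 11² = 137
137 = (8,9)_16 → 8² + 9² = 145
145 = (9,1)_16 → 9² + 1² = 82
82 = (5,2)_16 → 5² + 2² = 29
29 = (1,13)_16 → 1² + 13² = 170
170 = (10,10)_16 → 10² + 10² = 200
200 = (12,8)_16 → 12² + 8² = 208
208 = (13,0)_16 → 13² + 0² = 169
169 = (10,9)_16 → 10² + 9² = 181
181 = (11,5)_16 → 11² + 5² = 146
146 = (9,2)_16 → 9² + 2² = 85
85 = (5,5)_16 → 5² + 5² = 50
50 = (3,2)_16 → 3² + 2² = 13
13 = (13)_16 → 13² = 169  — 169 repeats.
That took 15 steps.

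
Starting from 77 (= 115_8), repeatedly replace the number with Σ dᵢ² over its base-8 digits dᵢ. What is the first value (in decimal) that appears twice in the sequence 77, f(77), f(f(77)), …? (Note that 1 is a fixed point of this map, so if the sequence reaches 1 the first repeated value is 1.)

77 = (1,1,5)_8 → 1² + 1² + 5² = 27
27 = (3,3)_8 → 3² + 3² = 18
18 = (2,2)_8 → 2² + 2² = 8
8 = (1,0)_8 → 1² + 0² = 1  — reached the fixed point 1.
1 → 1, so 1 is the first repeated value.

1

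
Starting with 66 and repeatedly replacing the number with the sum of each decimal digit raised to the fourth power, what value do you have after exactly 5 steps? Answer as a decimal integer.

66 → 6⁴ + 6⁴ = 1296 + 1296 = 2592
2592 → 2⁴ + 5⁴ + 9⁴ + 2⁴ = 16 + 625 + 6561 + 16 = 7218
7218 → 7⁴ + 2⁴ + 1⁴ + 8⁴ = 2401 + 16 + 1 + 4096 = 6514
6514 → 6⁴ + 5⁴ + 1⁴ + 4⁴ = 1296 + 625 + 1 + 256 = 2178
2178 → 2⁴ + 1⁴ + 7⁴ + 8⁴ = 16 + 1 + 2401 + 4096 = 6514

6514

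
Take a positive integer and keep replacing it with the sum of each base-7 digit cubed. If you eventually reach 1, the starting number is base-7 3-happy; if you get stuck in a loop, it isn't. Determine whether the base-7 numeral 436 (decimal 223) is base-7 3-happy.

base-7 3-happy

223 = (4,3,6)_7 → 4³ + 3³ + 6³ = 64 + 27 + 216 = 307
307 = (6,1,6)_7 → 6³ + 1³ + 6³ = 216 + 1 + 216 = 433
433 = (1,1,5,6)_7 → 1³ + 1³ + 5³ + 6³ = 1 + 1 + 125 + 216 = 343
343 = (1,0,0,0)_7 → 1³ + 0³ + 0³ + 0³ = 1 + 0 + 0 + 0 = 1  — reached 1.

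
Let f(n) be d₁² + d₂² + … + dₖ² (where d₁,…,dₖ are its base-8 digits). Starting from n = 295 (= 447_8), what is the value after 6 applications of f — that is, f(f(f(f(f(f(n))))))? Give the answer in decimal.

4

295 = (4,4,7)_8 → 81
81 = (1,2,1)_8 → 6
6 = (6)_8 → 36
36 = (4,4)_8 → 32
32 = (4,0)_8 → 16
16 = (2,0)_8 → 4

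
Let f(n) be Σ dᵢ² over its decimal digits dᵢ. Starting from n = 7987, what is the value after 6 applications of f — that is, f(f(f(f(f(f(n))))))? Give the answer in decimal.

42

7987 → 7² + 9² + 8² + 7² = 243
243 → 2² + 4² + 3² = 29
29 → 2² + 9² = 85
85 → 8² + 5² = 89
89 → 8² + 9² = 145
145 → 1² + 4² + 5² = 42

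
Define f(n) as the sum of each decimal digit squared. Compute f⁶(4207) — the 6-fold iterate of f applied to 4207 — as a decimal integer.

4207 → 4² + 2² + 0² + 7² = 16 + 4 + 0 + 49 = 69
69 → 6² + 9² = 36 + 81 = 117
117 → 1² + 1² + 7² = 1 + 1 + 49 = 51
51 → 5² + 1² = 25 + 1 = 26
26 → 2² + 6² = 4 + 36 = 40
40 → 4² + 0² = 16 + 0 = 16

16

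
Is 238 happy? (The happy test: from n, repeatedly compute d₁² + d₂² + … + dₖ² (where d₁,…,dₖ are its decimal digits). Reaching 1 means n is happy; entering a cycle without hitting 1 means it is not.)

238 → 2² + 3² + 8² = 77
77 → 7² + 7² = 98
98 → 9² + 8² = 145
145 → 1² + 4² + 5² = 42
42 → 4² + 2² = 20
20 → 2² + 0² = 4
4 → 4² = 16
16 → 1² + 6² = 37
37 → 3² + 7² = 58
58 → 5² + 8² = 89
89 → 8² + 9² = 145  — 145 already seen; the sequence cycles without reaching 1.

not happy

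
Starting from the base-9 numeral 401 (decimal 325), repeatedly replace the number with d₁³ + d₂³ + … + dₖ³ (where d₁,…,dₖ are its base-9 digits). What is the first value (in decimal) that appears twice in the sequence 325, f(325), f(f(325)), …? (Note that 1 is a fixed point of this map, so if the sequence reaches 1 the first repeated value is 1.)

325 = (4,0,1)_9 → 4³ + 0³ + 1³ = 64 + 0 + 1 = 65
65 = (7,2)_9 → 7³ + 2³ = 343 + 8 = 351
351 = (4,3,0)_9 → 4³ + 3³ + 0³ = 64 + 27 + 0 = 91
91 = (1,1,1)_9 → 1³ + 1³ + 1³ = 1 + 1 + 1 = 3
3 = (3)_9 → 3³ = 27
27 = (3,0)_9 → 3³ + 0³ = 27 + 0 = 27  — 27 already appeared earlier.

27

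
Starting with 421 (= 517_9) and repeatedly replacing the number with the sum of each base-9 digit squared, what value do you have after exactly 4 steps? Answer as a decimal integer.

53

421 = (5,1,7)_9 → 5² + 1² + 7² = 75
75 = (8,3)_9 → 8² + 3² = 73
73 = (8,1)_9 → 8² + 1² = 65
65 = (7,2)_9 → 7² + 2² = 53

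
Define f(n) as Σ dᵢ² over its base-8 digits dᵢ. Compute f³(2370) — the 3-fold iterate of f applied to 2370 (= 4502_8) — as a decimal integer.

2370 = (4,5,0,2)_8 → 45
45 = (5,5)_8 → 50
50 = (6,2)_8 → 40

40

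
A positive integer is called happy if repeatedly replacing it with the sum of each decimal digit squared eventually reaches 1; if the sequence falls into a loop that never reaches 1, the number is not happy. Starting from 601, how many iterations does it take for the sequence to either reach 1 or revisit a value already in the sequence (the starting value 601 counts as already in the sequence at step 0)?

601 → 6² + 0² + 1² = 36 + 0 + 1 = 37
37 → 3² + 7² = 9 + 49 = 58
58 → 5² + 8² = 25 + 64 = 89
89 → 8² + 9² = 64 + 81 = 145
145 → 1² + 4² + 5² = 1 + 16 + 25 = 42
42 → 4² + 2² = 16 + 4 = 20
20 → 2² + 0² = 4 + 0 = 4
4 → 4² = 16
16 → 1² + 6² = 1 + 36 = 37  — 37 repeats.
That took 9 steps.

9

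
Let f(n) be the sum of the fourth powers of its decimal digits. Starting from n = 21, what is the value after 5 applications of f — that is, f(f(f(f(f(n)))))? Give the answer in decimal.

8208

21 → 2⁴ + 1⁴ = 16 + 1 = 17
17 → 1⁴ + 7⁴ = 1 + 2401 = 2402
2402 → 2⁴ + 4⁴ + 0⁴ + 2⁴ = 16 + 256 + 0 + 16 = 288
288 → 2⁴ + 8⁴ + 8⁴ = 16 + 4096 + 4096 = 8208
8208 → 8⁴ + 2⁴ + 0⁴ + 8⁴ = 4096 + 16 + 0 + 4096 = 8208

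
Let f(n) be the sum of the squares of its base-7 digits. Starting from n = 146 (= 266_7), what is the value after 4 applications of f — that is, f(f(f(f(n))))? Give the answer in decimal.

146 = (2,6,6)_7 → 2² + 6² + 6² = 76
76 = (1,3,6)_7 → 1² + 3² + 6² = 46
46 = (6,4)_7 → 6² + 4² = 52
52 = (1,0,3)_7 → 1² + 0² + 3² = 10

10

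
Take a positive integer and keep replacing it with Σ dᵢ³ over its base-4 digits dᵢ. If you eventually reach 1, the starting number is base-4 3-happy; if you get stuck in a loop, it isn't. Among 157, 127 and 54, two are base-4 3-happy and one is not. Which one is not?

157: 157 → 37 → 10 → 16 → 1  — reaches 1 (base-4 3-happy)
127: 127 → 82 → 10 → 16 → 1  — reaches 1 (base-4 3-happy)
54: 54 → 36 → 9 → 9  — repeats 9 (not base-4 3-happy)

54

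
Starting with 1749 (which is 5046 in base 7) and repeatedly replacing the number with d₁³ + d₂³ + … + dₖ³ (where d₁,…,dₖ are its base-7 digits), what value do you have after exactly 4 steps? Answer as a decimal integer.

9

1749 = (5,0,4,6)_7 → 5³ + 0³ + 4³ + 6³ = 405
405 = (1,1,1,6)_7 → 1³ + 1³ + 1³ + 6³ = 219
219 = (4,3,2)_7 → 4³ + 3³ + 2³ = 99
99 = (2,0,1)_7 → 2³ + 0³ + 1³ = 9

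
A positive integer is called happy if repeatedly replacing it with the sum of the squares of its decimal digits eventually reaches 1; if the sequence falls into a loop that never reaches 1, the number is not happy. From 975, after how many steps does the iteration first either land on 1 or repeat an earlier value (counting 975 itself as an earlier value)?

975 → 9² + 7² + 5² = 155
155 → 1² + 5² + 5² = 51
51 → 5² + 1² = 26
26 → 2² + 6² = 40
40 → 4² + 0² = 16
16 → 1² + 6² = 37
37 → 3² + 7² = 58
58 → 5² + 8² = 89
89 → 8² + 9² = 145
145 → 1² + 4² + 5² = 42
42 → 4² + 2² = 20
20 → 2² + 0² = 4
4 → 4² = 16  — 16 repeats.
That took 13 steps.

13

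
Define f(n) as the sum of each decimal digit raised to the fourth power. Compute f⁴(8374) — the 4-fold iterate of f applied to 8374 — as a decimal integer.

8374 → 6834
6834 → 5729
5729 → 9603
9603 → 7938

7938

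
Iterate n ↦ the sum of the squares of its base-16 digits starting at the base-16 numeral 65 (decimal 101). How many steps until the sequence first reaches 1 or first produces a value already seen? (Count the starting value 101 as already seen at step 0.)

15

101 = (6,5)_16 → 6² + 5² = 36 + 25 = 61
61 = (3,13)_16 → 3² + 13² = 9 + 169 = 178
178 = (11,2)_16 → 11² + 2² = 121 + 4 = 125
125 = (7,13)_16 → 7² + 13² = 49 + 169 = 218
218 = (13,10)_16 → 13² + 10² = 169 + 100 = 269
269 = (1,0,13)_16 → 1² + 0² + 13² = 1 + 0 + 169 = 170
170 = (10,10)_16 → 10² + 10² = 100 + 100 = 200
200 = (12,8)_16 → 12² + 8² = 144 + 64 = 208
208 = (13,0)_16 → 13² + 0² = 169 + 0 = 169
169 = (10,9)_16 → 10² + 9² = 100 + 81 = 181
181 = (11,5)_16 → 11² + 5² = 121 + 25 = 146
146 = (9,2)_16 → 9² + 2² = 81 + 4 = 85
85 = (5,5)_16 → 5² + 5² = 25 + 25 = 50
50 = (3,2)_16 → 3² + 2² = 9 + 4 = 13
13 = (13)_16 → 13² = 169  — 169 repeats.
That took 15 steps.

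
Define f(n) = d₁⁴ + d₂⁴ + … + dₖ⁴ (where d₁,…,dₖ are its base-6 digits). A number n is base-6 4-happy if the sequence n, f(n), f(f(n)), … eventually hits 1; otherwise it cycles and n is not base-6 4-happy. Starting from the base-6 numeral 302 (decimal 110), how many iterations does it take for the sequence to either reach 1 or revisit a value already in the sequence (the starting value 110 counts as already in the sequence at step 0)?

11

110 = (3,0,2)_6 → 3⁴ + 0⁴ + 2⁴ = 97
97 = (2,4,1)_6 → 2⁴ + 4⁴ + 1⁴ = 273
273 = (1,1,3,3)_6 → 1⁴ + 1⁴ + 3⁴ + 3⁴ = 164
164 = (4,3,2)_6 → 4⁴ + 3⁴ + 2⁴ = 353
353 = (1,3,4,5)_6 → 1⁴ + 3⁴ + 4⁴ + 5⁴ = 963
963 = (4,2,4,3)_6 → 4⁴ + 2⁴ + 4⁴ + 3⁴ = 609
609 = (2,4,5,3)_6 → 2⁴ + 4⁴ + 5⁴ + 3⁴ = 978
978 = (4,3,1,0)_6 → 4⁴ + 3⁴ + 1⁴ + 0⁴ = 338
338 = (1,3,2,2)_6 → 1⁴ + 3⁴ + 2⁴ + 2⁴ = 114
114 = (3,1,0)_6 → 3⁴ + 1⁴ + 0⁴ = 82
82 = (2,1,4)_6 → 2⁴ + 1⁴ + 4⁴ = 273  — 273 repeats.
That took 11 steps.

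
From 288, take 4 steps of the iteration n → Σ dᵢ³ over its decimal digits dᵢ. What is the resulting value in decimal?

288 → 1032
1032 → 36
36 → 243
243 → 99

99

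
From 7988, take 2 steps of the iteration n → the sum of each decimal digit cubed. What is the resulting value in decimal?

7988 → 7³ + 9³ + 8³ + 8³ = 343 + 729 + 512 + 512 = 2096
2096 → 2³ + 0³ + 9³ + 6³ = 8 + 0 + 729 + 216 = 953

953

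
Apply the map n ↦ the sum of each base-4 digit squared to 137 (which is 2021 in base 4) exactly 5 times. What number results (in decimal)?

1

137 = (2,0,2,1)_4 → 2² + 0² + 2² + 1² = 9
9 = (2,1)_4 → 2² + 1² = 5
5 = (1,1)_4 → 1² + 1² = 2
2 = (2)_4 → 2² = 4
4 = (1,0)_4 → 1² + 0² = 1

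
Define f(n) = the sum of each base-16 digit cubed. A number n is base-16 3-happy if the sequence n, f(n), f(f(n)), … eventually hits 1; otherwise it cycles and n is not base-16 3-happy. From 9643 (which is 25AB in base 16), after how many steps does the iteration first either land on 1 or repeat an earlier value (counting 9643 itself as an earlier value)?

9643 = (2,5,10,11)_16 → 2³ + 5³ + 10³ + 11³ = 2464
2464 = (9,10,0)_16 → 9³ + 10³ + 0³ = 1729
1729 = (6,12,1)_16 → 6³ + 12³ + 1³ = 1945
1945 = (7,9,9)_16 → 7³ + 9³ + 9³ = 1801
1801 = (7,0,9)_16 → 7³ + 0³ + 9³ = 1072
1072 = (4,3,0)_16 → 4³ + 3³ + 0³ = 91
91 = (5,11)_16 → 5³ + 11³ = 1456
1456 = (5,11,0)_16 → 5³ + 11³ + 0³ = 1456  — 1456 repeats.
That took 8 steps.

8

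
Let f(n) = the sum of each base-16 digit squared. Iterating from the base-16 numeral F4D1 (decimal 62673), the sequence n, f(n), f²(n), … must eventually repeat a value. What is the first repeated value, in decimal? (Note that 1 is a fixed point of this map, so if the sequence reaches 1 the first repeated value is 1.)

62673 = (15,4,13,1)_16 → 411
411 = (1,9,11)_16 → 203
203 = (12,11)_16 → 265
265 = (1,0,9)_16 → 82
82 = (5,2)_16 → 29
29 = (1,13)_16 → 170
170 = (10,10)_16 → 200
200 = (12,8)_16 → 208
208 = (13,0)_16 → 169
169 = (10,9)_16 → 181
181 = (11,5)_16 → 146
146 = (9,2)_16 → 85
85 = (5,5)_16 → 50
50 = (3,2)_16 → 13
13 = (13)_16 → 169  — 169 already appeared earlier.

169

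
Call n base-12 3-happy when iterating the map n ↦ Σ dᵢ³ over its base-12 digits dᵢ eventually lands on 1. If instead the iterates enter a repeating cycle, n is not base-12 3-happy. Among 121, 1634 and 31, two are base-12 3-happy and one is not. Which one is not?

121: 121 → 1001 → 1672 → 1738 → 1001  — repeats 1001 (not base-12 3-happy)
1634: 1634 → 1403 → 2572 → 1190 → 547 → 1099 → 1029 → 1073 → 593 → 190 → 1028 → 856 → 1520 → 1728 → 1  — reaches 1 (base-12 3-happy)
31: 31 → 351 → 160 → 66 → 341 → 197 → 190 → 1028 → 856 → 1520 → 1728 → 1  — reaches 1 (base-12 3-happy)

121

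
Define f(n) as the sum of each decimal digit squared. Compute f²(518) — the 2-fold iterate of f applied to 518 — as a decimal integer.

518 → 5² + 1² + 8² = 25 + 1 + 64 = 90
90 → 9² + 0² = 81 + 0 = 81

81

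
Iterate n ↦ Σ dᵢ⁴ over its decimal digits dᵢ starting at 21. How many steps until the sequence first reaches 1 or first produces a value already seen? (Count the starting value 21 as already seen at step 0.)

5

21 → 2⁴ + 1⁴ = 17
17 → 1⁴ + 7⁴ = 2402
2402 → 2⁴ + 4⁴ + 0⁴ + 2⁴ = 288
288 → 2⁴ + 8⁴ + 8⁴ = 8208
8208 → 8⁴ + 2⁴ + 0⁴ + 8⁴ = 8208  — 8208 repeats.
That took 5 steps.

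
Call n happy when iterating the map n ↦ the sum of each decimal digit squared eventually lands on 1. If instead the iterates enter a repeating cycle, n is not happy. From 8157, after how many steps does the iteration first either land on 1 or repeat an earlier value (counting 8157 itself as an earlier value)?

8157 → 139
139 → 91
91 → 82
82 → 68
68 → 100
100 → 1  — reached 1.
That took 6 steps.

6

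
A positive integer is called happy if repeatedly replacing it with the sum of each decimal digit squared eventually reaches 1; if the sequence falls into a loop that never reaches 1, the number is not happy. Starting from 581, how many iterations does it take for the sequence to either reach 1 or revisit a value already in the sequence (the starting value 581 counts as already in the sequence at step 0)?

13

581 → 5² + 8² + 1² = 25 + 64 + 1 = 90
90 → 9² + 0² = 81 + 0 = 81
81 → 8² + 1² = 64 + 1 = 65
65 → 6² + 5² = 36 + 25 = 61
61 → 6² + 1² = 36 + 1 = 37
37 → 3² + 7² = 9 + 49 = 58
58 → 5² + 8² = 25 + 64 = 89
89 → 8² + 9² = 64 + 81 = 145
145 → 1² + 4² + 5² = 1 + 16 + 25 = 42
42 → 4² + 2² = 16 + 4 = 20
20 → 2² + 0² = 4 + 0 = 4
4 → 4² = 16
16 → 1² + 6² = 1 + 36 = 37  — 37 repeats.
That took 13 steps.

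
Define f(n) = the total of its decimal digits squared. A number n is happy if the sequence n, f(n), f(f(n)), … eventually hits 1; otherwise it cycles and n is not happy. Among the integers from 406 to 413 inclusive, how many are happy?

1

406: 406 → 52 → 29 → 85 → 89 → 145 → 42 → 20 → 4 → 16 → 37 → 58 → 89  — not happy
407: 407 → 65 → 61 → 37 → 58 → 89 → 145 → 42 → 20 → 4 → 16 → 37  — not happy
408: 408 → 80 → 64 → 52 → 29 → 85 → 89 → 145 → 42 → 20 → 4 → 16 → 37 → 58 → 89  — not happy
409: 409 → 97 → 130 → 10 → 1  — happy
410: 410 → 17 → 50 → 25 → 29 → 85 → 89 → 145 → 42 → 20 → 4 → 16 → 37 → 58 → 89  — not happy
411: 411 → 18 → 65 → 61 → 37 → 58 → 89 → 145 → 42 → 20 → 4 → 16 → 37  — not happy
412: 412 → 21 → 5 → 25 → 29 → 85 → 89 → 145 → 42 → 20 → 4 → 16 → 37 → 58 → 89  — not happy
413: 413 → 26 → 40 → 16 → 37 → 58 → 89 → 145 → 42 → 20 → 4 → 16  — not happy
happy: 409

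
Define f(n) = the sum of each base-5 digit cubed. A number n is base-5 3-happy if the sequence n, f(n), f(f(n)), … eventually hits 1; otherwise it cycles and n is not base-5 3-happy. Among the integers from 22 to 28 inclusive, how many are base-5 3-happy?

22: 22 → 72 → 80 → 28 → 28  (repeats 28)
23: 23 → 91 → 55 → 9 → 65 → 35 → 9  (repeats 9)
24: 24 → 128 → 28 → 28  (repeats 28)
25: 25 → 1  (reaches 1)
26: 26 → 2 → 8 → 28 → 28  (repeats 28)
27: 27 → 9 → 65 → 35 → 9  (repeats 9)
28: 28 → 28  (repeats 28)
base-5 3-happy: 25

1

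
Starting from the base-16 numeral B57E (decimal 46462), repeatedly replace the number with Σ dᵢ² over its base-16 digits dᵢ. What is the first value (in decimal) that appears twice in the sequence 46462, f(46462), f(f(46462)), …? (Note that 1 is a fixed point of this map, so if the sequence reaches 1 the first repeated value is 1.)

46462 = (11,5,7,14)_16 → 11² + 5² + 7² + 14² = 391
391 = (1,8,7)_16 → 1² + 8² + 7² = 114
114 = (7,2)_16 → 7² + 2² = 53
53 = (3,5)_16 → 3² + 5² = 34
34 = (2,2)_16 → 2² + 2² = 8
8 = (8)_16 → 8² = 64
64 = (4,0)_16 → 4² + 0² = 16
16 = (1,0)_16 → 1² + 0² = 1  — reached the fixed point 1.
1 → 1, so 1 is the first repeated value.

1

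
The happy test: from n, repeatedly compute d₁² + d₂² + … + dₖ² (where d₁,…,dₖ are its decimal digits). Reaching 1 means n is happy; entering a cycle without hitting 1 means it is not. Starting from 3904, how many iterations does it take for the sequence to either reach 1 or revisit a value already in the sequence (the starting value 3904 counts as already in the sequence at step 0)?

3904 → 3² + 9² + 0² + 4² = 106
106 → 1² + 0² + 6² = 37
37 → 3² + 7² = 58
58 → 5² + 8² = 89
89 → 8² + 9² = 145
145 → 1² + 4² + 5² = 42
42 → 4² + 2² = 20
20 → 2² + 0² = 4
4 → 4² = 16
16 → 1² + 6² = 37  — 37 repeats.
That took 10 steps.

10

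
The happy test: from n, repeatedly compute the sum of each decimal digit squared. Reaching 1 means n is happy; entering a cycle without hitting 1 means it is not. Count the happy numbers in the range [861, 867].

1

861: 861 → 101 → 2 → 4 → 16 → 37 → 58 → 89 → 145 → 42 → 20 → 4  — not happy
862: 862 → 104 → 17 → 50 → 25 → 29 → 85 → 89 → 145 → 42 → 20 → 4 → 16 → 37 → 58 → 89  — not happy
863: 863 → 109 → 82 → 68 → 100 → 1  — happy
864: 864 → 116 → 38 → 73 → 58 → 89 → 145 → 42 → 20 → 4 → 16 → 37 → 58  — not happy
865: 865 → 125 → 30 → 9 → 81 → 65 → 61 → 37 → 58 → 89 → 145 → 42 → 20 → 4 → 16 → 37  — not happy
866: 866 → 136 → 46 → 52 → 29 → 85 → 89 → 145 → 42 → 20 → 4 → 16 → 37 → 58 → 89  — not happy
867: 867 → 149 → 98 → 145 → 42 → 20 → 4 → 16 → 37 → 58 → 89 → 145  — not happy
happy: 863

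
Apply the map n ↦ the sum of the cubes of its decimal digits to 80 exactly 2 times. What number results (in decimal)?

80 → 8³ + 0³ = 512
512 → 5³ + 1³ + 2³ = 134

134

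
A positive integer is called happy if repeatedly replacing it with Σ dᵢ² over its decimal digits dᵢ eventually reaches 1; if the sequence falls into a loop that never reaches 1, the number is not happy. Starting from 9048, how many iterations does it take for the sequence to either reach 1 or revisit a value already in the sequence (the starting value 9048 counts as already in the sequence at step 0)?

9048 → 9² + 0² + 4² + 8² = 161
161 → 1² + 6² + 1² = 38
38 → 3² + 8² = 73
73 → 7² + 3² = 58
58 → 5² + 8² = 89
89 → 8² + 9² = 145
145 → 1² + 4² + 5² = 42
42 → 4² + 2² = 20
20 → 2² + 0² = 4
4 → 4² = 16
16 → 1² + 6² = 37
37 → 3² + 7² = 58  — 58 repeats.
That took 12 steps.

12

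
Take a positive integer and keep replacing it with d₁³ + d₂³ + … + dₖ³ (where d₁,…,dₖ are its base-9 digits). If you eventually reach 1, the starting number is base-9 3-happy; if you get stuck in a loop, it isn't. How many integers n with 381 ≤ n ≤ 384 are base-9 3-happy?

381: 381 → 307 → 371 → 197 → 547 → 775 → 127 → 127  (repeats 127)
382: 382 → 344 → 80 → 1024 → 496 → 218 → 232 → 694 → 638 → 1198 → 470 → 476 → 980 → 540 → 432 → 152 → 856 → 128 → 134 → 638  (repeats 638)
383: 383 → 405 → 125 → 577 → 345 → 99 → 9 → 1  (reaches 1)
384: 384 → 496 → 218 → 232 → 694 → 638 → 1198 → 470 → 476 → 980 → 540 → 432 → 152 → 856 → 128 → 134 → 638  (repeats 638)
base-9 3-happy: 383

1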